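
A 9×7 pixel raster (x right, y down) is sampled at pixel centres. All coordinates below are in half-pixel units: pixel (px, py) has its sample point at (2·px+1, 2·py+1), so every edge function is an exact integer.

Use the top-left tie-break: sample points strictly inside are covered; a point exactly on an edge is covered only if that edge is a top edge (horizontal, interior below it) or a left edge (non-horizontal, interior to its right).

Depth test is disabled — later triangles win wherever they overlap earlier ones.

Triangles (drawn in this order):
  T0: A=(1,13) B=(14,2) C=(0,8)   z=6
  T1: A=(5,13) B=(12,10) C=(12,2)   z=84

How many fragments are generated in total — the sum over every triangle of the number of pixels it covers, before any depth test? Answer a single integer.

T0:
  2·area = 76  (B↔C swapped to make it positive)
  edge (1, 13)→(0, 8): d=(-1,-5) top-left  bias=+0
  edge (0, 8)→(14, 2): d=(14,-6) top-left  bias=+0
  edge (14, 2)→(1, 13): d=(-13,11) right/bottom  bias=-1
    (3,2)@(7, 5): e=[38,0,38] → █  [on edge]
    (4,2)@(9, 5): e=[48,12,16] → █
    (5,2)@(11, 5): e=[58,24,-6] → ·
    (1,3)@(3, 7): e=[16,4,56] → █
    (2,3)@(5, 7): e=[26,16,34] → █
    (4,3)@(9, 7): e=[46,40,-10] → ·
    (0,4)@(1, 9): e=[4,20,52] → █
    (3,4)@(7, 9): e=[34,56,-14] → ·
    (0,5)@(1, 11): e=[2,48,26] → █
    (2,5)@(5, 11): e=[22,72,-18] → ·
    (0,6)@(1, 13): e=[0,76,0] → ·  [on edge]
    (1,6)@(3, 13): e=[10,88,-22] → ·
  covered (10 px):
    · · · · · · · · ·
    · · · · · · · · ·
    · · · █ █ · · · ·
    · █ █ █ · · · · ·
    █ █ █ · · · · · ·
    █ █ · · · · · · ·
    · · · · · · · · ·
T1:
  2·area = 56  (B↔C swapped to make it positive)
  edge (5, 13)→(12, 2): d=(7,-11) top-left  bias=+0
  edge (12, 2)→(12, 10): d=(0,8) right/bottom  bias=-1
  edge (12, 10)→(5, 13): d=(-7,3) right/bottom  bias=-1
    (5,2)@(11, 5): e=[10,8,38] → █
    (6,2)@(13, 5): e=[32,-8,32] → ·
    (4,3)@(9, 7): e=[2,24,30] → █
    (6,3)@(13, 7): e=[46,-8,18] → ·
    (4,4)@(9, 9): e=[16,24,16] → █
    (6,4)@(13, 9): e=[60,-8,4] → ·
    (3,5)@(7, 11): e=[8,40,8] → █
    (5,5)@(11, 11): e=[52,8,-4] → ·
    (2,6)@(5, 13): e=[0,56,0] → ·  [on edge]
    (3,6)@(7, 13): e=[22,40,-6] → ·
    (4,6)@(9, 13): e=[44,24,-12] → ·
  covered (7 px):
    · · · · · · · · ·
    · · · · · · · · ·
    · · · · · █ · · ·
    · · · · █ █ · · ·
    · · · · █ █ · · ·
    · · · █ █ · · · ·
    · · · · · · · · ·

Final: 17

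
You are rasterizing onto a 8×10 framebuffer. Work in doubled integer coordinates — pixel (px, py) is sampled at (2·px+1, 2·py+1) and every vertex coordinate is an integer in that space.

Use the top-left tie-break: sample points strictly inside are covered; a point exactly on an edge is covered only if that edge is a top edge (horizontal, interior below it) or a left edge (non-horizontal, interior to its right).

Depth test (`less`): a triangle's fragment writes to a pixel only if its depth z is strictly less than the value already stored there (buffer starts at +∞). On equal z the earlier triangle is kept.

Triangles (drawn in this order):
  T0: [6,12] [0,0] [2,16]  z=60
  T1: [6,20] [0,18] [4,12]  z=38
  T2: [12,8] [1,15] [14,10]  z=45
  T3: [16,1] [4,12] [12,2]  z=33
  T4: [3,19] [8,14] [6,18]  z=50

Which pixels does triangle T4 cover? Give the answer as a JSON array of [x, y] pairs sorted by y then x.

T0:
  2·area = 72  (B↔C swapped to make it positive)
  edge (6, 12)→(2, 16): d=(-4,4) right/bottom  bias=-1
  edge (2, 16)→(0, 0): d=(-2,-16) top-left  bias=+0
  edge (0, 0)→(6, 12): d=(6,12) right/bottom  bias=-1
    (0,1)@(1, 3): e=[56,10,6] → X
    (1,1)@(3, 3): e=[48,42,-18] → .
    (7,1)@(15, 3): e=[0,234,-162] → .  [on edge]
    (0,2)@(1, 5): e=[48,6,18] → X
    (1,2)@(3, 5): e=[40,38,-6] → .
    (6,2)@(13, 5): e=[0,198,-126] → .  [on edge]
    (0,3)@(1, 7): e=[40,2,30] → X
    (1,3)@(3, 7): e=[32,34,6] → X
    (2,3)@(5, 7): e=[24,66,-18] → .
    (5,3)@(11, 7): e=[0,162,-90] → .  [on edge]
    (0,4)@(1, 9): e=[32,-2,42] → .
    (1,4)@(3, 9): e=[24,30,18] → X
    (4,4)@(9, 9): e=[0,126,-54] → .  [on edge]
    (3,5)@(7, 11): e=[0,90,-18] → .  [on edge]
    (2,6)@(5, 13): e=[0,54,18] → .  [on edge]
    (1,7)@(3, 15): e=[0,18,54] → .  [on edge]
    (0,8)@(1, 17): e=[0,-18,90] → .  [on edge]
  covered (8 px):
    . . . . . . . .
    X . . . . . . .
    X . . . . . . .
    X X . . . . . .
    . X . . . . . .
    . X X . . . . .
    . X . . . . . .
    . . . . . . . .
    . . . . . . . .
    . . . . . . . .
T1:
  2·area = 44
  edge (6, 20)→(0, 18): d=(-6,-2) top-left  bias=+0
  edge (0, 18)→(4, 12): d=(4,-6) top-left  bias=+0
  edge (4, 12)→(6, 20): d=(2,8) right/bottom  bias=-1
    (1,7)@(3, 15): e=[24,6,14] → X
    (2,7)@(5, 15): e=[28,18,-2] → .
    (0,8)@(1, 17): e=[8,2,34] → X
    (2,8)@(5, 17): e=[16,26,2] → X
    (3,8)@(7, 17): e=[20,38,-14] → .
    (0,9)@(1, 19): e=[-4,10,38] → .
    (1,9)@(3, 19): e=[0,22,22] → X  [on edge]
    (3,9)@(7, 19): e=[8,46,-10] → .
  covered (6 px):
    . . . . . . . .
    . . . . . . . .
    . . . . . . . .
    . . . . . . . .
    . . . . . . . .
    . . . . . . . .
    . . . . . . . .
    . X . . . . . .
    X X X . . . . .
    . X X . . . . .
T2:
  2·area = 36  (B↔C swapped to make it positive)
  edge (12, 8)→(14, 10): d=(2,2) right/bottom  bias=-1
  edge (14, 10)→(1, 15): d=(-13,5) right/bottom  bias=-1
  edge (1, 15)→(12, 8): d=(11,-7) top-left  bias=+0
    (2,0)@(5, 1): e=[0,162,-126] → .  [on edge]
    (3,1)@(7, 3): e=[0,126,-90] → .  [on edge]
    (4,2)@(9, 5): e=[0,90,-54] → .  [on edge]
    (5,3)@(11, 7): e=[0,54,-18] → .  [on edge]
    (5,4)@(11, 9): e=[4,28,4] → X
    (6,4)@(13, 9): e=[0,18,18] → .  [on edge]
    (4,5)@(9, 11): e=[12,12,12] → X
    (6,5)@(13, 11): e=[4,-8,40] → .
    (7,5)@(15, 11): e=[0,-18,54] → .  [on edge]
    (2,6)@(5, 13): e=[24,6,6] → X
    (3,6)@(7, 13): e=[20,-4,20] → .
    (4,6)@(9, 13): e=[16,-14,34] → .
    (0,7)@(1, 15): e=[36,0,0] → .  [on edge]
  covered (4 px):
    . . . . . . . .
    . . . . . . . .
    . . . . . . . .
    . . . . . . . .
    . . . . . X . .
    . . . . X X . .
    . . X . . . . .
    . . . . . . . .
    . . . . . . . .
    . . . . . . . .
T3:
  2·area = 32
  edge (16, 1)→(4, 12): d=(-12,11) right/bottom  bias=-1
  edge (4, 12)→(12, 2): d=(8,-10) top-left  bias=+0
  edge (12, 2)→(16, 1): d=(4,-1) top-left  bias=+0
    (6,1)@(13, 3): e=[9,18,5] → X
    (7,1)@(15, 3): e=[-13,38,7] → .
    (5,2)@(11, 5): e=[7,14,11] → X
    (6,2)@(13, 5): e=[-15,34,13] → .
    (4,3)@(9, 7): e=[5,10,17] → X
    (5,3)@(11, 7): e=[-17,30,19] → .
    (3,4)@(7, 9): e=[3,6,23] → X
    (4,4)@(9, 9): e=[-19,26,25] → .
    (2,5)@(5, 11): e=[1,2,29] → X
    (3,5)@(7, 11): e=[-21,22,31] → .
    (2,6)@(5, 13): e=[-23,18,37] → .
  covered (5 px):
    . . . . . . . .
    . . . . . . X .
    . . . . . X . .
    . . . . X . . .
    . . . X . . . .
    . . X . . . . .
    . . . . . . . .
    . . . . . . . .
    . . . . . . . .
    . . . . . . . .
T4:
  2·area = 10
  edge (3, 19)→(8, 14): d=(5,-5) top-left  bias=+0
  edge (8, 14)→(6, 18): d=(-2,4) right/bottom  bias=-1
  edge (6, 18)→(3, 19): d=(-3,1) right/bottom  bias=-1
    (7,3)@(15, 7): e=[0,-14,24] → .  [on edge]
    (6,4)@(13, 9): e=[0,-10,20] → .  [on edge]
    (5,5)@(11, 11): e=[0,-6,16] → .  [on edge]
    (4,6)@(9, 13): e=[0,-2,12] → .  [on edge]
    (3,7)@(7, 15): e=[0,2,8] → X  [on edge]
    (4,7)@(9, 15): e=[10,-6,6] → .
    (7,7)@(15, 15): e=[40,-30,0] → .  [on edge]
    (2,8)@(5, 17): e=[0,6,4] → X  [on edge]
    (3,8)@(7, 17): e=[10,-2,2] → .
    (4,8)@(9, 17): e=[20,-10,0] → .  [on edge]
    (1,9)@(3, 19): e=[0,10,0] → .  [on edge]
    (2,9)@(5, 19): e=[10,2,-2] → .
  covered (2 px):
    . . . . . . . .
    . . . . . . . .
    . . . . . . . .
    . . . . . . . .
    . . . . . . . .
    . . . . . . . .
    . . . . . . . .
    . . . X . . . .
    . . X . . . . .
    . . . . . . . .

Final: [[3,7],[2,8]]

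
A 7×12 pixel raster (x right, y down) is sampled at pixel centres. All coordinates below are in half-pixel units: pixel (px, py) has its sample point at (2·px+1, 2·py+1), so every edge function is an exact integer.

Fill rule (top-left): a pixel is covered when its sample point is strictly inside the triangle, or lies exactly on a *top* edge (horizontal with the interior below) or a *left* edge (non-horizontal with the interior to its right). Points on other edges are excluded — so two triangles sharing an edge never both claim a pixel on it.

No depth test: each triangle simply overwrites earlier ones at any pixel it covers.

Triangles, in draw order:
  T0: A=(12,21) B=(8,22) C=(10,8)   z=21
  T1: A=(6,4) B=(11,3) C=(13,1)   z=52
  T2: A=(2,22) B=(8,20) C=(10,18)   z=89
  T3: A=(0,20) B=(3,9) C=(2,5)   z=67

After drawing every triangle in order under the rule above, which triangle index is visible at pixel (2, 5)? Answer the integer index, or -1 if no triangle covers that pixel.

T0:
  2·area = 54
  edge (12, 21)→(8, 22): d=(-4,1) right/bottom  bias=-1
  edge (8, 22)→(10, 8): d=(2,-14) top-left  bias=+0
  edge (10, 8)→(12, 21): d=(2,13) right/bottom  bias=-1
    (5,0)@(11, 1): e=[81,0,-27] → .  [on edge]
    (4,7)@(9, 15): e=[27,0,27] → X  [on edge]
    (5,7)@(11, 15): e=[25,28,1] → X
    (6,7)@(13, 15): e=[23,56,-25] → .
    (4,8)@(9, 17): e=[19,4,31] → X
    (6,8)@(13, 17): e=[15,60,-21] → .
    (4,9)@(9, 19): e=[11,8,35] → X
    (6,9)@(13, 19): e=[7,64,-17] → .
    (4,10)@(9, 21): e=[3,12,39] → X
    (6,10)@(13, 21): e=[-1,68,-13] → .
    (4,11)@(9, 23): e=[-5,16,43] → .
    (5,11)@(11, 23): e=[-7,44,17] → .
  covered (8 px):
    . . . . . . .
    . . . . . . .
    . . . . . . .
    . . . . . . .
    . . . . . . .
    . . . . . . .
    . . . . . . .
    . . . . X X .
    . . . . X X .
    . . . . X X .
    . . . . X X .
    . . . . . . .
T1:
  2·area = 8  (B↔C swapped to make it positive)
  edge (6, 4)→(13, 1): d=(7,-3) top-left  bias=+0
  edge (13, 1)→(11, 3): d=(-2,2) right/bottom  bias=-1
  edge (11, 3)→(6, 4): d=(-5,1) right/bottom  bias=-1
    (6,0)@(13, 1): e=[0,0,8] → .  [on edge]
    (4,1)@(9, 3): e=[2,4,2] → X
    (5,1)@(11, 3): e=[8,0,0] → .  [on edge]
    (0,2)@(1, 5): e=[-8,16,0] → .  [on edge]
    (4,2)@(9, 5): e=[16,0,-8] → .  [on edge]
    (3,3)@(7, 7): e=[24,0,-16] → .  [on edge]
    (2,4)@(5, 9): e=[32,0,-24] → .  [on edge]
    (1,5)@(3, 11): e=[40,0,-32] → .  [on edge]
    (0,6)@(1, 13): e=[48,0,-40] → .  [on edge]
  covered (1 px):
    . . . . . . .
    . . . . X . .
    . . . . . . .
    . . . . . . .
    . . . . . . .
    . . . . . . .
    . . . . . . .
    . . . . . . .
    . . . . . . .
    . . . . . . .
    . . . . . . .
    . . . . . . .
T2:
  2·area = 8  (B↔C swapped to make it positive)
  edge (2, 22)→(10, 18): d=(8,-4) top-left  bias=+0
  edge (10, 18)→(8, 20): d=(-2,2) right/bottom  bias=-1
  edge (8, 20)→(2, 22): d=(-6,2) right/bottom  bias=-1
    (6,7)@(13, 15): e=[-12,0,20] → .  [on edge]
    (5,8)@(11, 17): e=[-4,0,12] → .  [on edge]
    (4,9)@(9, 19): e=[4,0,4] → .  [on edge]
    (5,9)@(11, 19): e=[12,-4,0] → .  [on edge]
    (2,10)@(5, 21): e=[4,4,0] → .  [on edge]
    (3,10)@(7, 21): e=[12,0,-4] → .  [on edge]
    (2,11)@(5, 23): e=[20,0,-12] → .  [on edge]
  covered (0 px):
    . . . . . . .
    . . . . . . .
    . . . . . . .
    . . . . . . .
    . . . . . . .
    . . . . . . .
    . . . . . . .
    . . . . . . .
    . . . . . . .
    . . . . . . .
    . . . . . . .
    . . . . . . .
T3:
  2·area = 23  (B↔C swapped to make it positive)
  edge (0, 20)→(2, 5): d=(2,-15) top-left  bias=+0
  edge (2, 5)→(3, 9): d=(1,4) right/bottom  bias=-1
  edge (3, 9)→(0, 20): d=(-3,11) right/bottom  bias=-1
    (0,0)@(1, 1): e=[-23,0,46] → .  [on edge]
    (1,4)@(3, 9): e=[23,0,0] → .  [on edge]
    (0,6)@(1, 13): e=[1,12,10] → X
    (1,6)@(3, 13): e=[31,4,-12] → .
    (0,7)@(1, 15): e=[5,14,4] → X
    (1,7)@(3, 15): e=[35,6,-18] → .
    (0,8)@(1, 17): e=[9,16,-2] → .
    (2,8)@(5, 17): e=[69,0,-46] → .  [on edge]
  covered (2 px):
    . . . . . . .
    . . . . . . .
    . . . . . . .
    . . . . . . .
    . . . . . . .
    . . . . . . .
    X . . . . . .
    X . . . . . .
    . . . . . . .
    . . . . . . .
    . . . . . . .
    . . . . . . .

Z-buffer (winner per pixel, '.' = empty):
  . . . . . . .
  . . . . 1 . .
  . . . . . . .
  . . . . . . .
  . . . . . . .
  . . . . . . .
  3 . . . . . .
  3 . . . 0 0 .
  . . . . 0 0 .
  . . . . 0 0 .
  . . . . 0 0 .
  . . . . . . .

Final: -1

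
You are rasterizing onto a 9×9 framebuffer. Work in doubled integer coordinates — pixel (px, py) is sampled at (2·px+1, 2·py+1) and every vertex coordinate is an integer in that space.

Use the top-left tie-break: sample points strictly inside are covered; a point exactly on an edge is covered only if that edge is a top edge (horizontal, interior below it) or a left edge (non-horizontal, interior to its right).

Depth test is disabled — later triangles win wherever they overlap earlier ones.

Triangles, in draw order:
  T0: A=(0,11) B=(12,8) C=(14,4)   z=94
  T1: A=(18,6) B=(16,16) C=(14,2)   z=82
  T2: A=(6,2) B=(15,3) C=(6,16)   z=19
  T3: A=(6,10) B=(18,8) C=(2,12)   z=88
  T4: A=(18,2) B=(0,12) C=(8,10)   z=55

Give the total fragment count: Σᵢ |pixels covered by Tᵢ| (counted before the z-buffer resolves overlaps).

T0:
  2·area = 42  (B↔C swapped to make it positive)
  edge (0, 11)→(14, 4): d=(14,-7) top-left  bias=+0
  edge (14, 4)→(12, 8): d=(-2,4) right/bottom  bias=-1
  edge (12, 8)→(0, 11): d=(-12,3) right/bottom  bias=-1
    (6,2)@(13, 5): e=[7,2,33] → #
    (7,2)@(15, 5): e=[21,-6,27] → ·
    (4,3)@(9, 7): e=[7,14,21] → #
    (5,3)@(11, 7): e=[21,6,15] → #
    (6,3)@(13, 7): e=[35,-2,9] → ·
    (2,4)@(5, 9): e=[7,26,9] → #
    (3,4)@(7, 9): e=[21,18,3] → #
    (4,4)@(9, 9): e=[35,10,-3] → ·
    (5,4)@(11, 9): e=[49,2,-9] → ·
    (2,5)@(5, 11): e=[35,22,-15] → ·
    (3,5)@(7, 11): e=[49,14,-21] → ·
  covered (5 px):
    · · · · · · · · ·
    · · · · · · · · ·
    · · · · · · # · ·
    · · · · # # · · ·
    · · # # · · · · ·
    · · · · · · · · ·
    · · · · · · · · ·
    · · · · · · · · ·
    · · · · · · · · ·
T1:
  2·area = 48
  edge (18, 6)→(16, 16): d=(-2,10) right/bottom  bias=-1
  edge (16, 16)→(14, 2): d=(-2,-14) top-left  bias=+0
  edge (14, 2)→(18, 6): d=(4,4) right/bottom  bias=-1
    (6,0)@(13, 1): e=[60,-12,0] → ·  [on edge]
    (7,1)@(15, 3): e=[36,12,0] → ·  [on edge]
    (7,2)@(15, 5): e=[32,8,8] → #
    (8,2)@(17, 5): e=[12,36,0] → ·  [on edge]
    (7,3)@(15, 7): e=[28,4,16] → #
    (8,3)@(17, 7): e=[8,32,8] → #
    (7,4)@(15, 9): e=[24,0,24] → #  [on edge]
    (7,5)@(15, 11): e=[20,-4,32] → ·
    (8,5)@(17, 11): e=[0,24,24] → ·  [on edge]
  covered (5 px):
    · · · · · · · · ·
    · · · · · · · · ·
    · · · · · · · # ·
    · · · · · · · # #
    · · · · · · · # #
    · · · · · · · · ·
    · · · · · · · · ·
    · · · · · · · · ·
    · · · · · · · · ·
T2:
  2·area = 126
  edge (6, 2)→(15, 3): d=(9,1) right/bottom  bias=-1
  edge (15, 3)→(6, 16): d=(-9,13) right/bottom  bias=-1
  edge (6, 16)→(6, 2): d=(0,-14) top-left  bias=+0
    (3,1)@(7, 3): e=[8,104,14] → #
    (4,1)@(9, 3): e=[6,78,42] → #
    (5,1)@(11, 3): e=[4,52,70] → #
    (6,1)@(13, 3): e=[2,26,98] → #
    (7,1)@(15, 3): e=[0,0,126] → ·  [on edge]
    (3,2)@(7, 5): e=[26,86,14] → #
    (7,2)@(15, 5): e=[18,-18,126] → ·
    (3,3)@(7, 7): e=[44,68,14] → #
    (6,3)@(13, 7): e=[38,-10,98] → ·
    (3,4)@(7, 9): e=[62,50,14] → #
    (5,4)@(11, 9): e=[58,-2,70] → ·
    (3,5)@(7, 11): e=[80,32,14] → #
  covered (16 px):
    · · · · · · · · ·
    · · · # # # # · ·
    · · · # # # # · ·
    · · · # # # · · ·
    · · · # # · · · ·
    · · · # # · · · ·
    · · · # · · · · ·
    · · · · · · · · ·
    · · · · · · · · ·
T3:
  2·area = 16
  edge (6, 10)→(18, 8): d=(12,-2) top-left  bias=+0
  edge (18, 8)→(2, 12): d=(-16,4) right/bottom  bias=-1
  edge (2, 12)→(6, 10): d=(4,-2) top-left  bias=+0
    (6,4)@(13, 9): e=[2,4,10] → #
    (7,4)@(15, 9): e=[6,-4,14] → ·
    (2,5)@(5, 11): e=[10,4,2] → #
    (3,5)@(7, 11): e=[14,-4,6] → ·
    (6,5)@(13, 11): e=[26,-28,18] → ·
    (2,6)@(5, 13): e=[34,-28,10] → ·
  covered (2 px):
    · · · · · · · · ·
    · · · · · · · · ·
    · · · · · · · · ·
    · · · · · · · · ·
    · · · · · · # · ·
    · · # · · · · · ·
    · · · · · · · · ·
    · · · · · · · · ·
    · · · · · · · · ·
T4:
  2·area = 44  (B↔C swapped to make it positive)
  edge (18, 2)→(8, 10): d=(-10,8) right/bottom  bias=-1
  edge (8, 10)→(0, 12): d=(-8,2) right/bottom  bias=-1
  edge (0, 12)→(18, 2): d=(18,-10) top-left  bias=+0
    (6,2)@(13, 5): e=[10,30,4] → #
    (7,2)@(15, 5): e=[-6,26,24] → ·
    (4,3)@(9, 7): e=[22,22,0] → #  [on edge]
    (5,3)@(11, 7): e=[6,18,20] → #
    (6,3)@(13, 7): e=[-10,14,40] → ·
    (3,4)@(7, 9): e=[18,10,16] → #
    (5,4)@(11, 9): e=[-14,2,56] → ·
    (1,5)@(3, 11): e=[30,2,12] → #
    (2,5)@(5, 11): e=[14,-2,32] → ·
    (3,5)@(7, 11): e=[-2,-6,52] → ·
    (4,5)@(9, 11): e=[-18,-10,72] → ·
    (1,6)@(3, 13): e=[10,-14,48] → ·
  covered (6 px):
    · · · · · · · · ·
    · · · · · · · · ·
    · · · · · · # · ·
    · · · · # # · · ·
    · · · # # · · · ·
    · # · · · · · · ·
    · · · · · · · · ·
    · · · · · · · · ·
    · · · · · · · · ·

Result: 34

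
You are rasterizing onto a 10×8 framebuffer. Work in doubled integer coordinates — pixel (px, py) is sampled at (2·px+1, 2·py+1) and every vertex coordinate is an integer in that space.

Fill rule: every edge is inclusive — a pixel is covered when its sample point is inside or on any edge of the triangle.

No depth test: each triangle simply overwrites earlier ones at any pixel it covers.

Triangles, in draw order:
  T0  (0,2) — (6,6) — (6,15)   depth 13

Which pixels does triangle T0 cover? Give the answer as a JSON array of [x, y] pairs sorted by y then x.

T0:
  2·area = 54
  edge (0, 2)→(6, 6): d=(6,4) inclusive
  edge (6, 6)→(6, 15): d=(0,9) inclusive
  edge (6, 15)→(0, 2): d=(-6,-13) inclusive
    (0,1)@(1, 3): e=[2,45,7] → #
    (1,1)@(3, 3): e=[-6,27,33] → ·
    (0,2)@(1, 5): e=[14,45,-5] → ·
    (1,2)@(3, 5): e=[6,27,21] → #
    (2,2)@(5, 5): e=[-2,9,47] → ·
    (1,3)@(3, 7): e=[18,27,9] → #
    (2,3)@(5, 7): e=[10,9,35] → #
    (3,3)@(7, 7): e=[2,-9,61] → ·
    (1,4)@(3, 9): e=[30,27,-3] → ·
    (2,4)@(5, 9): e=[22,9,23] → #
    (3,4)@(7, 9): e=[14,-9,49] → ·
    (2,5)@(5, 11): e=[34,9,11] → #
  covered (6 px):
    · · · · · · · · · ·
    # · · · · · · · · ·
    · # · · · · · · · ·
    · # # · · · · · · ·
    · · # · · · · · · ·
    · · # · · · · · · ·
    · · · · · · · · · ·
    · · · · · · · · · ·

Result: [[0,1],[1,2],[1,3],[2,3],[2,4],[2,5]]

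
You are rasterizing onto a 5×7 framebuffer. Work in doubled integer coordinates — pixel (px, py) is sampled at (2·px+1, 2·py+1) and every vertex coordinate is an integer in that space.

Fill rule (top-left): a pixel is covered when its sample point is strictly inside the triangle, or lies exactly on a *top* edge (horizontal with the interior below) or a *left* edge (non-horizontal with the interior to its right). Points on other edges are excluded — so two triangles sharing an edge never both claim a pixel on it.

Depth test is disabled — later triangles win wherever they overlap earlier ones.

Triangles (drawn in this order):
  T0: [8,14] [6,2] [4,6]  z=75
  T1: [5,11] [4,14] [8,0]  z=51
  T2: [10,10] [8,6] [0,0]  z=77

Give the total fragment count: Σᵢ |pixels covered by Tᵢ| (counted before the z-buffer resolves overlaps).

T0:
  2·area = 32  (B↔C swapped to make it positive)
  edge (8, 14)→(4, 6): d=(-4,-8) top-left  bias=+0
  edge (4, 6)→(6, 2): d=(2,-4) top-left  bias=+0
  edge (6, 2)→(8, 14): d=(2,12) right/bottom  bias=-1
    (2,2)@(5, 5): e=[12,2,18] → X
    (3,2)@(7, 5): e=[28,10,-6] → .
    (2,3)@(5, 7): e=[4,6,22] → X
    (3,3)@(7, 7): e=[20,14,-2] → .
    (2,4)@(5, 9): e=[-4,10,26] → .
    (3,4)@(7, 9): e=[12,18,2] → X
    (4,4)@(9, 9): e=[28,26,-22] → .
    (3,5)@(7, 11): e=[4,22,6] → X
    (4,5)@(9, 11): e=[20,30,-18] → .
    (3,6)@(7, 13): e=[-4,26,10] → .
  covered (4 px):
    . . . . .
    . . . . .
    . . X . .
    . . X . .
    . . . X .
    . . . X .
    . . . . .
T1:
  2·area = 2
  edge (5, 11)→(4, 14): d=(-1,3) right/bottom  bias=-1
  edge (4, 14)→(8, 0): d=(4,-14) top-left  bias=+0
  edge (8, 0)→(5, 11): d=(-3,11) right/bottom  bias=-1
    (3,2)@(7, 5): e=[0,6,-4] → .  [on edge]
    (2,5)@(5, 11): e=[0,2,0] → .  [on edge]
  covered (0 px):
    . . . . .
    . . . . .
    . . . . .
    . . . . .
    . . . . .
    . . . . .
    . . . . .
T2:
  2·area = 20  (B↔C swapped to make it positive)
  edge (10, 10)→(0, 0): d=(-10,-10) top-left  bias=+0
  edge (0, 0)→(8, 6): d=(8,6) right/bottom  bias=-1
  edge (8, 6)→(10, 10): d=(2,4) right/bottom  bias=-1
    (0,0)@(1, 1): e=[0,2,18] → X  [on edge]
    (1,0)@(3, 1): e=[20,-10,10] → .
    (0,1)@(1, 3): e=[-20,18,22] → .
    (1,1)@(3, 3): e=[0,6,14] → X  [on edge]
    (2,1)@(5, 3): e=[20,-6,6] → .
    (1,2)@(3, 5): e=[-20,22,18] → .
    (2,2)@(5, 5): e=[0,10,10] → X  [on edge]
    (3,2)@(7, 5): e=[20,-2,2] → .
    (2,3)@(5, 7): e=[-20,26,14] → .
    (3,3)@(7, 7): e=[0,14,6] → X  [on edge]
    (4,3)@(9, 7): e=[20,2,-2] → .
    (3,4)@(7, 9): e=[-20,30,10] → .
    (4,4)@(9, 9): e=[0,18,2] → X  [on edge]
  covered (5 px):
    X . . . .
    . X . . .
    . . X . .
    . . . X .
    . . . . X
    . . . . .
    . . . . .

Final: 9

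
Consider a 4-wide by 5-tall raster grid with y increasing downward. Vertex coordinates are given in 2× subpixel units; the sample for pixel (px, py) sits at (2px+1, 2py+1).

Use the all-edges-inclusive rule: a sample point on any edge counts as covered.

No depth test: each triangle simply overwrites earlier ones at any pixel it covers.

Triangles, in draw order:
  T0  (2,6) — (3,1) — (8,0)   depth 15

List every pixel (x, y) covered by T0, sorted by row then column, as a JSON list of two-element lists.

T0:
  2·area = 24
  edge (2, 6)→(3, 1): d=(1,-5) inclusive
  edge (3, 1)→(8, 0): d=(5,-1) inclusive
  edge (8, 0)→(2, 6): d=(-6,6) inclusive
    (1,0)@(3, 1): e=[0,0,24] → █  [on edge]
    (2,0)@(5, 1): e=[10,2,12] → █
    (3,0)@(7, 1): e=[20,4,0] → █  [on edge]
    (1,1)@(3, 3): e=[2,10,12] → █
    (2,1)@(5, 3): e=[12,12,0] → █  [on edge]
    (3,1)@(7, 3): e=[22,14,-12] → ·
    (1,2)@(3, 5): e=[4,20,0] → █  [on edge]
    (2,2)@(5, 5): e=[14,22,-12] → ·
    (0,3)@(1, 7): e=[-4,28,0] → ·  [on edge]
    (1,3)@(3, 7): e=[6,30,-12] → ·
  covered (6 px):
    · █ █ █
    · █ █ ·
    · █ · ·
    · · · ·
    · · · ·

Answer: [[1,0],[2,0],[3,0],[1,1],[2,1],[1,2]]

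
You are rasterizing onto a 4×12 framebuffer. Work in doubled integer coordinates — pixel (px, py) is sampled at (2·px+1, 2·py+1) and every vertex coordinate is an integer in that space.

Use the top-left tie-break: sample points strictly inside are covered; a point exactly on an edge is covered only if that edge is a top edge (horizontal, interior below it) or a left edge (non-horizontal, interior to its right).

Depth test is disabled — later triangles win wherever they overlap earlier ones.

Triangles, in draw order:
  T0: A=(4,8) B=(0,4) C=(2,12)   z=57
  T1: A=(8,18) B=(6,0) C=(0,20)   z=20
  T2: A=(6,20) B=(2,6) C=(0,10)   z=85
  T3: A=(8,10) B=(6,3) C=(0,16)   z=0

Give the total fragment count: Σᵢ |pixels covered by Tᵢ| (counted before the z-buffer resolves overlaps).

T0:
  2·area = 24  (B↔C swapped to make it positive)
  edge (4, 8)→(2, 12): d=(-2,4) right/bottom  bias=-1
  edge (2, 12)→(0, 4): d=(-2,-8) top-left  bias=+0
  edge (0, 4)→(4, 8): d=(4,4) right/bottom  bias=-1
    (0,2)@(1, 5): e=[18,6,0] → ·  [on edge]
    (0,3)@(1, 7): e=[14,2,8] → █
    (1,3)@(3, 7): e=[6,18,0] → ·  [on edge]
    (0,4)@(1, 9): e=[10,-2,16] → ·
    (1,4)@(3, 9): e=[2,14,8] → █
    (2,4)@(5, 9): e=[-6,30,0] → ·  [on edge]
    (1,5)@(3, 11): e=[-2,10,16] → ·
    (3,5)@(7, 11): e=[-18,42,0] → ·  [on edge]
  covered (2 px):
    · · · ·
    · · · ·
    · · · ·
    █ · · ·
    · █ · ·
    · · · ·
    · · · ·
    · · · ·
    · · · ·
    · · · ·
    · · · ·
    · · · ·
T1:
  2·area = 148  (B↔C swapped to make it positive)
  edge (8, 18)→(0, 20): d=(-8,2) right/bottom  bias=-1
  edge (0, 20)→(6, 0): d=(6,-20) top-left  bias=+0
  edge (6, 0)→(8, 18): d=(2,18) right/bottom  bias=-1
    (2,2)@(5, 5): e=[110,10,28] → █
    (3,2)@(7, 5): e=[106,50,-8] → ·
    (2,3)@(5, 7): e=[94,22,32] → █
    (3,3)@(7, 7): e=[90,62,-4] → ·
    (2,4)@(5, 9): e=[78,34,36] → █
    (3,4)@(7, 9): e=[74,74,0] → ·  [on edge]
    (1,5)@(3, 11): e=[66,6,76] → █
    (3,5)@(7, 11): e=[58,86,4] → █
    (1,6)@(3, 13): e=[50,18,80] → █
    (1,7)@(3, 15): e=[34,30,84] → █
    (0,8)@(1, 17): e=[22,2,124] → █
    (0,9)@(1, 19): e=[6,14,128] → █
  covered (18 px):
    · · · ·
    · · · ·
    · · █ ·
    · · █ ·
    · · █ ·
    · █ █ █
    · █ █ █
    · █ █ █
    █ █ █ █
    █ █ · ·
    · · · ·
    · · · ·
T2:
  2·area = 44  (B↔C swapped to make it positive)
  edge (6, 20)→(0, 10): d=(-6,-10) top-left  bias=+0
  edge (0, 10)→(2, 6): d=(2,-4) top-left  bias=+0
  edge (2, 6)→(6, 20): d=(4,14) right/bottom  bias=-1
    (0,4)@(1, 9): e=[16,2,26] → █
    (1,4)@(3, 9): e=[36,10,-2] → ·
    (0,5)@(1, 11): e=[4,6,34] → █
    (1,5)@(3, 11): e=[24,14,6] → █
    (2,5)@(5, 11): e=[44,22,-22] → ·
    (0,6)@(1, 13): e=[-8,10,42] → ·
    (1,6)@(3, 13): e=[12,18,14] → █
    (2,6)@(5, 13): e=[32,26,-14] → ·
    (1,7)@(3, 15): e=[0,22,22] → █  [on edge]
    (2,7)@(5, 15): e=[20,30,-6] → ·
    (1,8)@(3, 17): e=[-12,26,30] → ·
    (2,8)@(5, 17): e=[8,34,2] → █
  covered (6 px):
    · · · ·
    · · · ·
    · · · ·
    · · · ·
    █ · · ·
    █ █ · ·
    · █ · ·
    · █ · ·
    · · █ ·
    · · · ·
    · · · ·
    · · · ·
T3:
  2·area = 68  (B↔C swapped to make it positive)
  edge (8, 10)→(0, 16): d=(-8,6) right/bottom  bias=-1
  edge (0, 16)→(6, 3): d=(6,-13) top-left  bias=+0
  edge (6, 3)→(8, 10): d=(2,7) right/bottom  bias=-1
    (2,3)@(5, 7): e=[42,11,15] → █
    (3,3)@(7, 7): e=[30,37,1] → █
    (2,4)@(5, 9): e=[26,23,19] → █
    (1,5)@(3, 11): e=[22,9,37] → █
    (3,5)@(7, 11): e=[-2,61,9] → ·
    (1,6)@(3, 13): e=[6,21,41] → █
    (2,6)@(5, 13): e=[-6,47,27] → ·
    (0,7)@(1, 15): e=[2,7,59] → █
    (1,7)@(3, 15): e=[-10,33,45] → ·
    (0,8)@(1, 17): e=[-14,19,63] → ·
  covered (8 px):
    · · · ·
    · · · ·
    · · · ·
    · · █ █
    · · █ █
    · █ █ ·
    · █ · ·
    █ · · ·
    · · · ·
    · · · ·
    · · · ·
    · · · ·

Result: 34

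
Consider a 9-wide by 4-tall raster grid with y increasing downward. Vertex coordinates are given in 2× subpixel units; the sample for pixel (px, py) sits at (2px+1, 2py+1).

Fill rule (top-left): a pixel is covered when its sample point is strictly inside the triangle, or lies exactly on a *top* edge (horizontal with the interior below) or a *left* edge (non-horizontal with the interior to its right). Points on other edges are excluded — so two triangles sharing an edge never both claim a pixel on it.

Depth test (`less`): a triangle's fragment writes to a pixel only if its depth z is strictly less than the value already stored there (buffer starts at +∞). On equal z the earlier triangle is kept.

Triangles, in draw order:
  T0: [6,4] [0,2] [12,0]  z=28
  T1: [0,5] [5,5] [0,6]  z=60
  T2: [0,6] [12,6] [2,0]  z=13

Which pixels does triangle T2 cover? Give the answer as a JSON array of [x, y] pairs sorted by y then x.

T0:
  2·area = 36
  edge (6, 4)→(0, 2): d=(-6,-2) top-left  bias=+0
  edge (0, 2)→(12, 0): d=(12,-2) top-left  bias=+0
  edge (12, 0)→(6, 4): d=(-6,4) right/bottom  bias=-1
    (3,0)@(7, 1): e=[20,2,14] → #
    (4,0)@(9, 1): e=[24,6,6] → #
    (5,0)@(11, 1): e=[28,10,-2] → ·
    (1,1)@(3, 3): e=[0,18,18] → #  [on edge]
    (2,1)@(5, 3): e=[4,22,10] → #
    (4,1)@(9, 3): e=[12,30,-6] → ·
    (1,2)@(3, 5): e=[-12,42,6] → ·
    (2,2)@(5, 5): e=[-8,46,-2] → ·
    (3,2)@(7, 5): e=[-4,50,-10] → ·
    (4,2)@(9, 5): e=[0,54,-18] → ·  [on edge]
    (7,3)@(15, 7): e=[0,90,-54] → ·  [on edge]
  covered (5 px):
    · · · # # · · · ·
    · # # # · · · · ·
    · · · · · · · · ·
    · · · · · · · · ·
T1:
  2·area = 5
  edge (0, 5)→(5, 5): d=(5,0) top-left  bias=+0
  edge (5, 5)→(0, 6): d=(-5,1) right/bottom  bias=-1
  edge (0, 6)→(0, 5): d=(0,-1) top-left  bias=+0
    (7,1)@(15, 3): e=[-10,0,15] → ·  [on edge]
    (0,2)@(1, 5): e=[0,4,1] → #  [on edge]
    (1,2)@(3, 5): e=[0,2,3] → #  [on edge]
    (2,2)@(5, 5): e=[0,0,5] → ·  [on edge]
    (3,2)@(7, 5): e=[0,-2,7] → ·  [on edge]
    (4,2)@(9, 5): e=[0,-4,9] → ·  [on edge]
    (5,2)@(11, 5): e=[0,-6,11] → ·  [on edge]
    (6,2)@(13, 5): e=[0,-8,13] → ·  [on edge]
    (7,2)@(15, 5): e=[0,-10,15] → ·  [on edge]
    (8,2)@(17, 5): e=[0,-12,17] → ·  [on edge]
    (0,3)@(1, 7): e=[10,-6,1] → ·
    (1,3)@(3, 7): e=[10,-8,3] → ·
  covered (2 px):
    · · · · · · · · ·
    · · · · · · · · ·
    # # · · · · · · ·
    · · · · · · · · ·
T2:
  2·area = 72  (B↔C swapped to make it positive)
  edge (0, 6)→(2, 0): d=(2,-6) top-left  bias=+0
  edge (2, 0)→(12, 6): d=(10,6) right/bottom  bias=-1
  edge (12, 6)→(0, 6): d=(-12,0) right/bottom  bias=-1
    (1,0)@(3, 1): e=[8,4,60] → #
    (2,0)@(5, 1): e=[20,-8,60] → ·
    (0,1)@(1, 3): e=[0,36,36] → #  [on edge]
    (2,1)@(5, 3): e=[24,12,36] → #
    (3,1)@(7, 3): e=[36,0,36] → ·  [on edge]
    (0,2)@(1, 5): e=[4,56,12] → #
    (3,2)@(7, 5): e=[40,20,12] → #
    (4,2)@(9, 5): e=[52,8,12] → #
    (5,2)@(11, 5): e=[64,-4,12] → ·
    (0,3)@(1, 7): e=[8,76,-12] → ·
    (1,3)@(3, 7): e=[20,64,-12] → ·
    (2,3)@(5, 7): e=[32,52,-12] → ·
  covered (9 px):
    · # · · · · · · ·
    # # # · · · · · ·
    # # # # # · · · ·
    · · · · · · · · ·

Final: [[1,0],[0,1],[1,1],[2,1],[0,2],[1,2],[2,2],[3,2],[4,2]]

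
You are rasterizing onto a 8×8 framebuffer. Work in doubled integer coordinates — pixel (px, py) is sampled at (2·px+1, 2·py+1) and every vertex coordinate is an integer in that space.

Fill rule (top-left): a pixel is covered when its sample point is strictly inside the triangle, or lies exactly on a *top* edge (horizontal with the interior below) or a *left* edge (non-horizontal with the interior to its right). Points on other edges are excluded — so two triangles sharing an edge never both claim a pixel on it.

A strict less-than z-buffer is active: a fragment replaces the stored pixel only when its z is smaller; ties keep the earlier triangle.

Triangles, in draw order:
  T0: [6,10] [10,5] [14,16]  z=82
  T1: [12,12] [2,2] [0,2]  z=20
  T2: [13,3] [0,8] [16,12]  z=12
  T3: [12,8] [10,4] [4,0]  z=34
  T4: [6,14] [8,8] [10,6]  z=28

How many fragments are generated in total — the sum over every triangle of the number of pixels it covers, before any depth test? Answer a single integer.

T0:
  2·area = 64
  edge (6, 10)→(10, 5): d=(4,-5) top-left  bias=+0
  edge (10, 5)→(14, 16): d=(4,11) right/bottom  bias=-1
  edge (14, 16)→(6, 10): d=(-8,-6) top-left  bias=+0
    (4,3)@(9, 7): e=[3,19,42] → X
    (5,3)@(11, 7): e=[13,-3,54] → .
    (3,4)@(7, 9): e=[1,49,14] → X
    (5,4)@(11, 9): e=[21,5,38] → X
    (6,4)@(13, 9): e=[31,-17,50] → .
    (3,5)@(7, 11): e=[9,57,-2] → .
    (4,5)@(9, 11): e=[19,35,10] → X
    (6,5)@(13, 11): e=[39,-9,34] → .
    (4,6)@(9, 13): e=[27,43,-6] → .
    (5,6)@(11, 13): e=[37,21,6] → X
    (6,6)@(13, 13): e=[47,-1,18] → .
    (5,7)@(11, 15): e=[45,29,-10] → .
  covered (8 px):
    . . . . . . . .
    . . . . . . . .
    . . . . . . . .
    . . . . X . . .
    . . . X X X . .
    . . . . X X . .
    . . . . . X . .
    . . . . . . X .
T1:
  2·area = 20  (B↔C swapped to make it positive)
  edge (12, 12)→(0, 2): d=(-12,-10) top-left  bias=+0
  edge (0, 2)→(2, 2): d=(2,0) top-left  bias=+0
  edge (2, 2)→(12, 12): d=(10,10) right/bottom  bias=-1
    (0,0)@(1, 1): e=[22,-2,0] → .  [on edge]
    (1,1)@(3, 3): e=[18,2,0] → .  [on edge]
    (2,2)@(5, 5): e=[14,6,0] → .  [on edge]
    (3,3)@(7, 7): e=[10,10,0] → .  [on edge]
    (4,4)@(9, 9): e=[6,14,0] → .  [on edge]
    (5,5)@(11, 11): e=[2,18,0] → .  [on edge]
    (6,6)@(13, 13): e=[-2,22,0] → .  [on edge]
    (7,7)@(15, 15): e=[-6,26,0] → .  [on edge]
  covered (0 px):
    . . . . . . . .
    . . . . . . . .
    . . . . . . . .
    . . . . . . . .
    . . . . . . . .
    . . . . . . . .
    . . . . . . . .
    . . . . . . . .
T2:
  2·area = 132  (B↔C swapped to make it positive)
  edge (13, 3)→(16, 12): d=(3,9) right/bottom  bias=-1
  edge (16, 12)→(0, 8): d=(-16,-4) top-left  bias=+0
  edge (0, 8)→(13, 3): d=(13,-5) top-left  bias=+0
    (6,1)@(13, 3): e=[0,132,0] → .  [on edge]
    (4,2)@(9, 5): e=[42,84,6] → X
    (5,2)@(11, 5): e=[24,92,16] → X
    (6,2)@(13, 5): e=[6,100,26] → X
    (7,2)@(15, 5): e=[-12,108,36] → .
    (1,3)@(3, 7): e=[102,28,2] → X
    (2,3)@(5, 7): e=[84,36,12] → X
    (3,3)@(7, 7): e=[66,44,22] → X
    (7,3)@(15, 7): e=[-6,76,62] → .
    (1,4)@(3, 9): e=[108,-4,28] → .
    (2,4)@(5, 9): e=[90,4,38] → X
    (7,4)@(15, 9): e=[0,44,88] → .  [on edge]
  covered (16 px):
    . . . . . . . .
    . . . . . . . .
    . . . . X X X .
    . X X X X X X .
    . . X X X X X .
    . . . . . . X X
    . . . . . . . .
    . . . . . . . .
T3:
  2·area = 16  (B↔C swapped to make it positive)
  edge (12, 8)→(4, 0): d=(-8,-8) top-left  bias=+0
  edge (4, 0)→(10, 4): d=(6,4) right/bottom  bias=-1
  edge (10, 4)→(12, 8): d=(2,4) right/bottom  bias=-1
    (2,0)@(5, 1): e=[0,2,14] → X  [on edge]
    (3,0)@(7, 1): e=[16,-6,6] → .
    (2,1)@(5, 3): e=[-16,14,18] → .
    (3,1)@(7, 3): e=[0,6,10] → X  [on edge]
    (4,1)@(9, 3): e=[16,-2,2] → .
    (3,2)@(7, 5): e=[-16,18,14] → .
    (4,2)@(9, 5): e=[0,10,6] → X  [on edge]
    (5,2)@(11, 5): e=[16,2,-2] → .
    (4,3)@(9, 7): e=[-16,22,10] → .
    (5,3)@(11, 7): e=[0,14,2] → X  [on edge]
    (6,3)@(13, 7): e=[16,6,-6] → .
    (5,4)@(11, 9): e=[-16,26,6] → .
    (6,4)@(13, 9): e=[0,18,-2] → .  [on edge]
    (7,5)@(15, 11): e=[0,22,-6] → .  [on edge]
  covered (4 px):
    . . X . . . . .
    . . . X . . . .
    . . . . X . . .
    . . . . . X . .
    . . . . . . . .
    . . . . . . . .
    . . . . . . . .
    . . . . . . . .
T4:
  2·area = 8
  edge (6, 14)→(8, 8): d=(2,-6) top-left  bias=+0
  edge (8, 8)→(10, 6): d=(2,-2) top-left  bias=+0
  edge (10, 6)→(6, 14): d=(-4,8) right/bottom  bias=-1
    (7,0)@(15, 1): e=[28,0,-20] → .  [on edge]
    (6,1)@(13, 3): e=[20,0,-12] → .  [on edge]
    (4,2)@(9, 5): e=[0,-4,12] → .  [on edge]
    (5,2)@(11, 5): e=[12,0,-4] → .  [on edge]
    (4,3)@(9, 7): e=[4,0,4] → X  [on edge]
    (5,3)@(11, 7): e=[16,4,-12] → .
    (3,4)@(7, 9): e=[-4,0,12] → .  [on edge]
    (4,4)@(9, 9): e=[8,4,-4] → .
    (2,5)@(5, 11): e=[-12,0,20] → .  [on edge]
    (3,5)@(7, 11): e=[0,4,4] → X  [on edge]
    (4,5)@(9, 11): e=[12,8,-12] → .
    (1,6)@(3, 13): e=[-20,0,28] → .  [on edge]
    (0,7)@(1, 15): e=[-28,0,36] → .  [on edge]
  covered (2 px):
    . . . . . . . .
    . . . . . . . .
    . . . . . . . .
    . . . . X . . .
    . . . . . . . .
    . . . X . . . .
    . . . . . . . .
    . . . . . . . .

Result: 30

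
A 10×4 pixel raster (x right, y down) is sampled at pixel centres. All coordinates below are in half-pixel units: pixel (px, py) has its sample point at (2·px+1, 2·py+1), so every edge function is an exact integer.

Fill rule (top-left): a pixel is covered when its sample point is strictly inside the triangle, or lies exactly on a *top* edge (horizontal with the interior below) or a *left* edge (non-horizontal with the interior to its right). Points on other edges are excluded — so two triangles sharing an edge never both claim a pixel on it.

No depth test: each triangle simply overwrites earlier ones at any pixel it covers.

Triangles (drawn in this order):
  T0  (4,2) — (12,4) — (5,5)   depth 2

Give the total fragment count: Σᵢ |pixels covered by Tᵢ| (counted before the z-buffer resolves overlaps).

T0:
  2·area = 22
  edge (4, 2)→(12, 4): d=(8,2) right/bottom  bias=-1
  edge (12, 4)→(5, 5): d=(-7,1) right/bottom  bias=-1
  edge (5, 5)→(4, 2): d=(-1,-3) top-left  bias=+0
    (2,1)@(5, 3): e=[6,14,2] → #
    (3,1)@(7, 3): e=[2,12,8] → #
    (4,1)@(9, 3): e=[-2,10,14] → ·
    (9,1)@(19, 3): e=[-22,0,44] → ·  [on edge]
    (2,2)@(5, 5): e=[22,0,0] → ·  [on edge]
    (3,2)@(7, 5): e=[18,-2,6] → ·
  covered (2 px):
    · · · · · · · · · ·
    · · # # · · · · · ·
    · · · · · · · · · ·
    · · · · · · · · · ·

Final: 2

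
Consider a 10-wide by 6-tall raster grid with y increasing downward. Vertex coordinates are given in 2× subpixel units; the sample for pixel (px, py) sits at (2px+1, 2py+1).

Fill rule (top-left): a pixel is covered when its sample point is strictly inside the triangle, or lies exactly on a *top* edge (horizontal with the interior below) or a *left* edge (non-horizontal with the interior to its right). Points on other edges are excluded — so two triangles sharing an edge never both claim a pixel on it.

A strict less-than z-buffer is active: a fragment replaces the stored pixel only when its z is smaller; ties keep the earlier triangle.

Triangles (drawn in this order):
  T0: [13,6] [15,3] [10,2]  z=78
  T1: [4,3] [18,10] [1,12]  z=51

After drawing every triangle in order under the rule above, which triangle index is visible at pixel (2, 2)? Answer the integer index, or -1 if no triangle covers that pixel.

T0:
  2·area = 17  (B↔C swapped to make it positive)
  edge (13, 6)→(10, 2): d=(-3,-4) top-left  bias=+0
  edge (10, 2)→(15, 3): d=(5,1) right/bottom  bias=-1
  edge (15, 3)→(13, 6): d=(-2,3) right/bottom  bias=-1
    (2,0)@(5, 1): e=[-17,0,34] → .  [on edge]
    (5,1)@(11, 3): e=[1,4,12] → X
    (6,1)@(13, 3): e=[9,2,6] → X
    (7,1)@(15, 3): e=[17,0,0] → .  [on edge]
    (5,2)@(11, 5): e=[-5,14,8] → .
    (6,2)@(13, 5): e=[3,12,2] → X
    (7,2)@(15, 5): e=[11,10,-4] → .
    (6,3)@(13, 7): e=[-3,22,-2] → .
    (5,4)@(11, 9): e=[-17,34,0] → .  [on edge]
  covered (3 px):
    . . . . . . . . . .
    . . . . . X X . . .
    . . . . . . X . . .
    . . . . . . . . . .
    . . . . . . . . . .
    . . . . . . . . . .
T1:
  2·area = 147
  edge (4, 3)→(18, 10): d=(14,7) right/bottom  bias=-1
  edge (18, 10)→(1, 12): d=(-17,2) right/bottom  bias=-1
  edge (1, 12)→(4, 3): d=(3,-9) top-left  bias=+0
    (2,2)@(5, 5): e=[21,111,15] → X
    (3,2)@(7, 5): e=[7,107,33] → X
    (4,2)@(9, 5): e=[-7,103,51] → .
    (1,3)@(3, 7): e=[63,81,3] → X
    (4,3)@(9, 7): e=[21,69,57] → X
    (5,3)@(11, 7): e=[7,65,75] → X
    (6,3)@(13, 7): e=[-7,61,93] → .
    (1,4)@(3, 9): e=[91,47,9] → X
    (6,4)@(13, 9): e=[21,27,99] → X
    (7,4)@(15, 9): e=[7,23,117] → X
    (8,4)@(17, 9): e=[-7,19,135] → .
    (1,5)@(3, 11): e=[119,13,15] → X
  covered (18 px):
    . . . . . . . . . .
    . . . . . . . . . .
    . . X X . . . . . .
    . X X X X X . . . .
    . X X X X X X X . .
    . X X X X . . . . .

Z-buffer (winner per pixel, '.' = empty):
  . . . . . . . . . .
  . . . . . 0 0 . . .
  . . 1 1 . . 0 . . .
  . 1 1 1 1 1 . . . .
  . 1 1 1 1 1 1 1 . .
  . 1 1 1 1 . . . . .

Result: 1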